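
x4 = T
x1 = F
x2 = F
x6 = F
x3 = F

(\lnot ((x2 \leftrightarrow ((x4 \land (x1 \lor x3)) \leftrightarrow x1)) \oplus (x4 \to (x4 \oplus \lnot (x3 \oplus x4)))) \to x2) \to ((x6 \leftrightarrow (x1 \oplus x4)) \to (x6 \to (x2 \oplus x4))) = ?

T

Substituting x4=T, x1=F, x2=F, x6=F, x3=F:
x1 \lor x3 = F \lor F = F
x4 \land (x1 \lor x3) = T \land F = F
(x4 \land (x1 \lor x3)) \leftrightarrow x1 = F \leftrightarrow F = T
x2 \leftrightarrow ((x4 \land (x1 \lor x3)) \leftrightarrow x1) = F \leftrightarrow T = F
x3 \oplus x4 = F \oplus T = T
\lnot (x3 \oplus x4) = \lnot T = F
x4 \oplus \lnot (x3 \oplus x4) = T \oplus F = T
x4 \to (x4 \oplus \lnot (x3 \oplus x4)) = T \to T = T
(x2 \leftrightarrow ((x4 \land (x1 \lor x3)) \leftrightarrow x1)) \oplus (x4 \to (x4 \oplus \lnot (x3 \oplus x4))) = F \oplus T = T
\lnot ((x2 \leftrightarrow ((x4 \land (x1 \lor x3)) \leftrightarrow x1)) \oplus (x4 \to (x4 \oplus \lnot (x3 \oplus x4)))) = \lnot T = F
\lnot ((x2 \leftrightarrow ((x4 \land (x1 \lor x3)) \leftrightarrow x1)) \oplus (x4 \to (x4 \oplus \lnot (x3 \oplus x4)))) \to x2 = F \to F = T
x1 \oplus x4 = F \oplus T = T
x6 \leftrightarrow (x1 \oplus x4) = F \leftrightarrow T = F
x2 \oplus x4 = F \oplus T = T
x6 \to (x2 \oplus x4) = F \to T = T
(x6 \leftrightarrow (x1 \oplus x4)) \to (x6 \to (x2 \oplus x4)) = F \to T = T
(\lnot ((x2 \leftrightarrow ((x4 \land (x1 \lor x3)) \leftrightarrow x1)) \oplus (x4 \to (x4 \oplus \lnot (x3 \oplus x4)))) \to x2) \to ((x6 \leftrightarrow (x1 \oplus x4)) \to (x6 \to (x2 \oplus x4))) = T \to T = T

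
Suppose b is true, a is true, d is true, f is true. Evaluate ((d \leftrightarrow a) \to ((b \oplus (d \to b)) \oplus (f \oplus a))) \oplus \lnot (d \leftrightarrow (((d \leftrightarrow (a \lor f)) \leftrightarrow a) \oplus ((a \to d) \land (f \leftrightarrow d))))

\text{True}

Substituting b=\text{True}, a=\text{True}, d=\text{True}, f=\text{True}:
d \leftrightarrow a = \text{True} \leftrightarrow \text{True} = \text{True}
d \to b = \text{True} \to \text{True} = \text{True}
b \oplus (d \to b) = \text{True} \oplus \text{True} = \text{False}
f \oplus a = \text{True} \oplus \text{True} = \text{False}
(b \oplus (d \to b)) \oplus (f \oplus a) = \text{False} \oplus \text{False} = \text{False}
(d \leftrightarrow a) \to ((b \oplus (d \to b)) \oplus (f \oplus a)) = \text{True} \to \text{False} = \text{False}
a \lor f = \text{True} \lor \text{True} = \text{True}
d \leftrightarrow (a \lor f) = \text{True} \leftrightarrow \text{True} = \text{True}
(d \leftrightarrow (a \lor f)) \leftrightarrow a = \text{True} \leftrightarrow \text{True} = \text{True}
a \to d = \text{True} \to \text{True} = \text{True}
f \leftrightarrow d = \text{True} \leftrightarrow \text{True} = \text{True}
(a \to d) \land (f \leftrightarrow d) = \text{True} \land \text{True} = \text{True}
((d \leftrightarrow (a \lor f)) \leftrightarrow a) \oplus ((a \to d) \land (f \leftrightarrow d)) = \text{True} \oplus \text{True} = \text{False}
d \leftrightarrow (((d \leftrightarrow (a \lor f)) \leftrightarrow a) \oplus ((a \to d) \land (f \leftrightarrow d))) = \text{True} \leftrightarrow \text{False} = \text{False}
\lnot (d \leftrightarrow (((d \leftrightarrow (a \lor f)) \leftrightarrow a) \oplus ((a \to d) \land (f \leftrightarrow d)))) = \lnot \text{False} = \text{True}
((d \leftrightarrow a) \to ((b \oplus (d \to b)) \oplus (f \oplus a))) \oplus \lnot (d \leftrightarrow (((d \leftrightarrow (a \lor f)) \leftrightarrow a) \oplus ((a \to d) \land (f \leftrightarrow d)))) = \text{False} \oplus \text{True} = \text{True}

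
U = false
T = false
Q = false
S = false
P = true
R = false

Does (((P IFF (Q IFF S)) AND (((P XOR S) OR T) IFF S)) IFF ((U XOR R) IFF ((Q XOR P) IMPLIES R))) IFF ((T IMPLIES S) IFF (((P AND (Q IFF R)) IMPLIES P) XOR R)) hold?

Q IFF S = false IFF false = true
P IFF (Q IFF S) = true IFF true = true
P XOR S = true XOR false = true
(P XOR S) OR T = true OR false = true
((P XOR S) OR T) IFF S = true IFF false = false
(P IFF (Q IFF S)) AND (((P XOR S) OR T) IFF S) = true AND false = false
U XOR R = false XOR false = false
Q XOR P = false XOR true = true
(Q XOR P) IMPLIES R = true IMPLIES false = false
(U XOR R) IFF ((Q XOR P) IMPLIES R) = false IFF false = true
((P IFF (Q IFF S)) AND (((P XOR S) OR T) IFF S)) IFF ((U XOR R) IFF ((Q XOR P) IMPLIES R)) = false IFF true = false
T IMPLIES S = false IMPLIES false = true
Q IFF R = false IFF false = true
P AND (Q IFF R) = true AND true = true
(P AND (Q IFF R)) IMPLIES P = true IMPLIES true = true
((P AND (Q IFF R)) IMPLIES P) XOR R = true XOR false = true
(T IMPLIES S) IFF (((P AND (Q IFF R)) IMPLIES P) XOR R) = true IFF true = true
(((P IFF (Q IFF S)) AND (((P XOR S) OR T) IFF S)) IFF ((U XOR R) IFF ((Q XOR P) IMPLIES R))) IFF ((T IMPLIES S) IFF (((P AND (Q IFF R)) IMPLIES P) XOR R)) = false IFF true = false

false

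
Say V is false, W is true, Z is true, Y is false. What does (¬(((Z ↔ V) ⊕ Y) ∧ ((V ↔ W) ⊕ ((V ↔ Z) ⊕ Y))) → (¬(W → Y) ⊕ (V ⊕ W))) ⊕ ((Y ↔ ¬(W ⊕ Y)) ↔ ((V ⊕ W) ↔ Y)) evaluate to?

F

Substituting V=F, W=T, Z=T, Y=F:
Z ↔ V = T ↔ F = F
(Z ↔ V) ⊕ Y = F ⊕ F = F
V ↔ W = F ↔ T = F
V ↔ Z = F ↔ T = F
(V ↔ Z) ⊕ Y = F ⊕ F = F
(V ↔ W) ⊕ ((V ↔ Z) ⊕ Y) = F ⊕ F = F
((Z ↔ V) ⊕ Y) ∧ ((V ↔ W) ⊕ ((V ↔ Z) ⊕ Y)) = F ∧ F = F
¬(((Z ↔ V) ⊕ Y) ∧ ((V ↔ W) ⊕ ((V ↔ Z) ⊕ Y))) = ¬F = T
W → Y = T → F = F
¬(W → Y) = ¬F = T
V ⊕ W = F ⊕ T = T
¬(W → Y) ⊕ (V ⊕ W) = T ⊕ T = F
¬(((Z ↔ V) ⊕ Y) ∧ ((V ↔ W) ⊕ ((V ↔ Z) ⊕ Y))) → (¬(W → Y) ⊕ (V ⊕ W)) = T → F = F
W ⊕ Y = T ⊕ F = T
¬(W ⊕ Y) = ¬T = F
Y ↔ ¬(W ⊕ Y) = F ↔ F = T
V ⊕ W = F ⊕ T = T
(V ⊕ W) ↔ Y = T ↔ F = F
(Y ↔ ¬(W ⊕ Y)) ↔ ((V ⊕ W) ↔ Y) = T ↔ F = F
(¬(((Z ↔ V) ⊕ Y) ∧ ((V ↔ W) ⊕ ((V ↔ Z) ⊕ Y))) → (¬(W → Y) ⊕ (V ⊕ W))) ⊕ ((Y ↔ ¬(W ⊕ Y)) ↔ ((V ⊕ W) ↔ Y)) = F ⊕ F = F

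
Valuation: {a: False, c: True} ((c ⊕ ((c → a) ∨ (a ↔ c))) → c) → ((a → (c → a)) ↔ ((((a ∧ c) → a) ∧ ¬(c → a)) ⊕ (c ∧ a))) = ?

Substituting a=False, c=True:
c → a = True → False = False
a ↔ c = False ↔ True = False
(c → a) ∨ (a ↔ c) = False ∨ False = False
c ⊕ ((c → a) ∨ (a ↔ c)) = True ⊕ False = True
(c ⊕ ((c → a) ∨ (a ↔ c))) → c = True → True = True
c → a = True → False = False
a → (c → a) = False → False = True
a ∧ c = False ∧ True = False
(a ∧ c) → a = False → False = True
c → a = True → False = False
¬(c → a) = ¬False = True
((a ∧ c) → a) ∧ ¬(c → a) = True ∧ True = True
c ∧ a = True ∧ False = False
(((a ∧ c) → a) ∧ ¬(c → a)) ⊕ (c ∧ a) = True ⊕ False = True
(a → (c → a)) ↔ ((((a ∧ c) → a) ∧ ¬(c → a)) ⊕ (c ∧ a)) = True ↔ True = True
((c ⊕ ((c → a) ∨ (a ↔ c))) → c) → ((a → (c → a)) ↔ ((((a ∧ c) → a) ∧ ¬(c → a)) ⊕ (c ∧ a))) = True → True = True

True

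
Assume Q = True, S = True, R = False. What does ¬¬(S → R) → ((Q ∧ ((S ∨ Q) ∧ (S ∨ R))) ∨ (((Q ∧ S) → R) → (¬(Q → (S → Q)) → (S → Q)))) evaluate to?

True

S → R = True → False = False
¬(S → R) = ¬False = True
¬¬(S → R) = ¬True = False
S ∨ Q = True ∨ True = True
S ∨ R = True ∨ False = True
(S ∨ Q) ∧ (S ∨ R) = True ∧ True = True
Q ∧ ((S ∨ Q) ∧ (S ∨ R)) = True ∧ True = True
Q ∧ S = True ∧ True = True
(Q ∧ S) → R = True → False = False
S → Q = True → True = True
Q → (S → Q) = True → True = True
¬(Q → (S → Q)) = ¬True = False
S → Q = True → True = True
¬(Q → (S → Q)) → (S → Q) = False → True = True
((Q ∧ S) → R) → (¬(Q → (S → Q)) → (S → Q)) = False → True = True
(Q ∧ ((S ∨ Q) ∧ (S ∨ R))) ∨ (((Q ∧ S) → R) → (¬(Q → (S → Q)) → (S → Q))) = True ∨ True = True
¬¬(S → R) → ((Q ∧ ((S ∨ Q) ∧ (S ∨ R))) ∨ (((Q ∧ S) → R) → (¬(Q → (S → Q)) → (S → Q)))) = False → True = True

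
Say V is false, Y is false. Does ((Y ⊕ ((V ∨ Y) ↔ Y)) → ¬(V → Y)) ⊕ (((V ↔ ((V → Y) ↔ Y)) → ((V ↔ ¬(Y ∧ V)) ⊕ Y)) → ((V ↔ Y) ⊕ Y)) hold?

T

V ∨ Y = F ∨ F = F
(V ∨ Y) ↔ Y = F ↔ F = T
Y ⊕ ((V ∨ Y) ↔ Y) = F ⊕ T = T
V → Y = F → F = T
¬(V → Y) = ¬T = F
(Y ⊕ ((V ∨ Y) ↔ Y)) → ¬(V → Y) = T → F = F
V → Y = F → F = T
(V → Y) ↔ Y = T ↔ F = F
V ↔ ((V → Y) ↔ Y) = F ↔ F = T
Y ∧ V = F ∧ F = F
¬(Y ∧ V) = ¬F = T
V ↔ ¬(Y ∧ V) = F ↔ T = F
(V ↔ ¬(Y ∧ V)) ⊕ Y = F ⊕ F = F
(V ↔ ((V → Y) ↔ Y)) → ((V ↔ ¬(Y ∧ V)) ⊕ Y) = T → F = F
V ↔ Y = F ↔ F = T
(V ↔ Y) ⊕ Y = T ⊕ F = T
((V ↔ ((V → Y) ↔ Y)) → ((V ↔ ¬(Y ∧ V)) ⊕ Y)) → ((V ↔ Y) ⊕ Y) = F → T = T
((Y ⊕ ((V ∨ Y) ↔ Y)) → ¬(V → Y)) ⊕ (((V ↔ ((V → Y) ↔ Y)) → ((V ↔ ¬(Y ∧ V)) ⊕ Y)) → ((V ↔ Y) ⊕ Y)) = F ⊕ T = T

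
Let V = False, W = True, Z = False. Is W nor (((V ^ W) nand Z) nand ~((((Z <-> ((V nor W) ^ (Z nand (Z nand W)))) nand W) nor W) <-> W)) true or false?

Substituting V=False, W=True, Z=False:
V ^ W = False ^ True = True
(V ^ W) nand Z = True nand False = True
V nor W = False nor True = False
Z nand W = False nand True = True
Z nand (Z nand W) = False nand True = True
(V nor W) ^ (Z nand (Z nand W)) = False ^ True = True
Z <-> ((V nor W) ^ (Z nand (Z nand W))) = False <-> True = False
(Z <-> ((V nor W) ^ (Z nand (Z nand W)))) nand W = False nand True = True
((Z <-> ((V nor W) ^ (Z nand (Z nand W)))) nand W) nor W = True nor True = False
(((Z <-> ((V nor W) ^ (Z nand (Z nand W)))) nand W) nor W) <-> W = False <-> True = False
~((((Z <-> ((V nor W) ^ (Z nand (Z nand W)))) nand W) nor W) <-> W) = ~False = True
((V ^ W) nand Z) nand ~((((Z <-> ((V nor W) ^ (Z nand (Z nand W)))) nand W) nor W) <-> W) = True nand True = False
W nor (((V ^ W) nand Z) nand ~((((Z <-> ((V nor W) ^ (Z nand (Z nand W)))) nand W) nor W) <-> W)) = True nor False = False

False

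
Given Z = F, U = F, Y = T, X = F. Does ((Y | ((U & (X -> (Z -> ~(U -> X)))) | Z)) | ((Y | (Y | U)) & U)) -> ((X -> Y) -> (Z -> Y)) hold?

U -> X = F -> F = T
~(U -> X) = ~T = F
Z -> ~(U -> X) = F -> F = T
X -> (Z -> ~(U -> X)) = F -> T = T
U & (X -> (Z -> ~(U -> X))) = F & T = F
(U & (X -> (Z -> ~(U -> X)))) | Z = F | F = F
Y | ((U & (X -> (Z -> ~(U -> X)))) | Z) = T | F = T
Y | U = T | F = T
Y | (Y | U) = T | T = T
(Y | (Y | U)) & U = T & F = F
(Y | ((U & (X -> (Z -> ~(U -> X)))) | Z)) | ((Y | (Y | U)) & U) = T | F = T
X -> Y = F -> T = T
Z -> Y = F -> T = T
(X -> Y) -> (Z -> Y) = T -> T = T
((Y | ((U & (X -> (Z -> ~(U -> X)))) | Z)) | ((Y | (Y | U)) & U)) -> ((X -> Y) -> (Z -> Y)) = T -> T = T

T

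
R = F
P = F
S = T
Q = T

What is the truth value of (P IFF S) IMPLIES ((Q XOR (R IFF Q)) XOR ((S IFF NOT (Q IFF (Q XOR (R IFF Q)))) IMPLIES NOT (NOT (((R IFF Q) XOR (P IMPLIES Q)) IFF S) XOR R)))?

T

Substituting R=F, P=F, S=T, Q=T:
P IFF S = F IFF T = F
R IFF Q = F IFF T = F
Q XOR (R IFF Q) = T XOR F = T
R IFF Q = F IFF T = F
Q XOR (R IFF Q) = T XOR F = T
Q IFF (Q XOR (R IFF Q)) = T IFF T = T
NOT (Q IFF (Q XOR (R IFF Q))) = NOT T = F
S IFF NOT (Q IFF (Q XOR (R IFF Q))) = T IFF F = F
R IFF Q = F IFF T = F
P IMPLIES Q = F IMPLIES T = T
(R IFF Q) XOR (P IMPLIES Q) = F XOR T = T
((R IFF Q) XOR (P IMPLIES Q)) IFF S = T IFF T = T
NOT (((R IFF Q) XOR (P IMPLIES Q)) IFF S) = NOT T = F
NOT (((R IFF Q) XOR (P IMPLIES Q)) IFF S) XOR R = F XOR F = F
NOT (NOT (((R IFF Q) XOR (P IMPLIES Q)) IFF S) XOR R) = NOT F = T
(S IFF NOT (Q IFF (Q XOR (R IFF Q)))) IMPLIES NOT (NOT (((R IFF Q) XOR (P IMPLIES Q)) IFF S) XOR R) = F IMPLIES T = T
(Q XOR (R IFF Q)) XOR ((S IFF NOT (Q IFF (Q XOR (R IFF Q)))) IMPLIES NOT (NOT (((R IFF Q) XOR (P IMPLIES Q)) IFF S) XOR R)) = T XOR T = F
(P IFF S) IMPLIES ((Q XOR (R IFF Q)) XOR ((S IFF NOT (Q IFF (Q XOR (R IFF Q)))) IMPLIES NOT (NOT (((R IFF Q) XOR (P IMPLIES Q)) IFF S) XOR R))) = F IMPLIES F = T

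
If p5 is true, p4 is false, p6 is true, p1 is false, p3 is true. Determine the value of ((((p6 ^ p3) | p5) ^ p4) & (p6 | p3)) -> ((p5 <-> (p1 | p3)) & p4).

0

Substituting p5=1, p4=0, p6=1, p1=0, p3=1:
p6 ^ p3 = 1 ^ 1 = 0
(p6 ^ p3) | p5 = 0 | 1 = 1
((p6 ^ p3) | p5) ^ p4 = 1 ^ 0 = 1
p6 | p3 = 1 | 1 = 1
(((p6 ^ p3) | p5) ^ p4) & (p6 | p3) = 1 & 1 = 1
p1 | p3 = 0 | 1 = 1
p5 <-> (p1 | p3) = 1 <-> 1 = 1
(p5 <-> (p1 | p3)) & p4 = 1 & 0 = 0
((((p6 ^ p3) | p5) ^ p4) & (p6 | p3)) -> ((p5 <-> (p1 | p3)) & p4) = 1 -> 0 = 0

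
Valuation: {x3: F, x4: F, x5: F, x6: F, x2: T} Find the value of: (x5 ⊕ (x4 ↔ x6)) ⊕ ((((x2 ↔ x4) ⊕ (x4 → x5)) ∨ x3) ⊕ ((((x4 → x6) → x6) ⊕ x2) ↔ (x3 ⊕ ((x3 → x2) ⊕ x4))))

T

x4 ↔ x6 = F ↔ F = T
x5 ⊕ (x4 ↔ x6) = F ⊕ T = T
x2 ↔ x4 = T ↔ F = F
x4 → x5 = F → F = T
(x2 ↔ x4) ⊕ (x4 → x5) = F ⊕ T = T
((x2 ↔ x4) ⊕ (x4 → x5)) ∨ x3 = T ∨ F = T
x4 → x6 = F → F = T
(x4 → x6) → x6 = T → F = F
((x4 → x6) → x6) ⊕ x2 = F ⊕ T = T
x3 → x2 = F → T = T
(x3 → x2) ⊕ x4 = T ⊕ F = T
x3 ⊕ ((x3 → x2) ⊕ x4) = F ⊕ T = T
(((x4 → x6) → x6) ⊕ x2) ↔ (x3 ⊕ ((x3 → x2) ⊕ x4)) = T ↔ T = T
(((x2 ↔ x4) ⊕ (x4 → x5)) ∨ x3) ⊕ ((((x4 → x6) → x6) ⊕ x2) ↔ (x3 ⊕ ((x3 → x2) ⊕ x4))) = T ⊕ T = F
(x5 ⊕ (x4 ↔ x6)) ⊕ ((((x2 ↔ x4) ⊕ (x4 → x5)) ∨ x3) ⊕ ((((x4 → x6) → x6) ⊕ x2) ↔ (x3 ⊕ ((x3 → x2) ⊕ x4)))) = T ⊕ F = T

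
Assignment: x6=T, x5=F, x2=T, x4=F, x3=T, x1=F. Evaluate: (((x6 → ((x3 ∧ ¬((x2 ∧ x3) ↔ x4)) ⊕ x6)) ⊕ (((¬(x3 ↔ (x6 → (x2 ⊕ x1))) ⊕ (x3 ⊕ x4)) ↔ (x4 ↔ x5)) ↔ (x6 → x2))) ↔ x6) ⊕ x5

T

x2 ∧ x3 = T ∧ T = T
(x2 ∧ x3) ↔ x4 = T ↔ F = F
¬((x2 ∧ x3) ↔ x4) = ¬F = T
x3 ∧ ¬((x2 ∧ x3) ↔ x4) = T ∧ T = T
(x3 ∧ ¬((x2 ∧ x3) ↔ x4)) ⊕ x6 = T ⊕ T = F
x6 → ((x3 ∧ ¬((x2 ∧ x3) ↔ x4)) ⊕ x6) = T → F = F
x2 ⊕ x1 = T ⊕ F = T
x6 → (x2 ⊕ x1) = T → T = T
x3 ↔ (x6 → (x2 ⊕ x1)) = T ↔ T = T
¬(x3 ↔ (x6 → (x2 ⊕ x1))) = ¬T = F
x3 ⊕ x4 = T ⊕ F = T
¬(x3 ↔ (x6 → (x2 ⊕ x1))) ⊕ (x3 ⊕ x4) = F ⊕ T = T
x4 ↔ x5 = F ↔ F = T
(¬(x3 ↔ (x6 → (x2 ⊕ x1))) ⊕ (x3 ⊕ x4)) ↔ (x4 ↔ x5) = T ↔ T = T
x6 → x2 = T → T = T
((¬(x3 ↔ (x6 → (x2 ⊕ x1))) ⊕ (x3 ⊕ x4)) ↔ (x4 ↔ x5)) ↔ (x6 → x2) = T ↔ T = T
(x6 → ((x3 ∧ ¬((x2 ∧ x3) ↔ x4)) ⊕ x6)) ⊕ (((¬(x3 ↔ (x6 → (x2 ⊕ x1))) ⊕ (x3 ⊕ x4)) ↔ (x4 ↔ x5)) ↔ (x6 → x2)) = F ⊕ T = T
((x6 → ((x3 ∧ ¬((x2 ∧ x3) ↔ x4)) ⊕ x6)) ⊕ (((¬(x3 ↔ (x6 → (x2 ⊕ x1))) ⊕ (x3 ⊕ x4)) ↔ (x4 ↔ x5)) ↔ (x6 → x2))) ↔ x6 = T ↔ T = T
(((x6 → ((x3 ∧ ¬((x2 ∧ x3) ↔ x4)) ⊕ x6)) ⊕ (((¬(x3 ↔ (x6 → (x2 ⊕ x1))) ⊕ (x3 ⊕ x4)) ↔ (x4 ↔ x5)) ↔ (x6 → x2))) ↔ x6) ⊕ x5 = T ⊕ F = T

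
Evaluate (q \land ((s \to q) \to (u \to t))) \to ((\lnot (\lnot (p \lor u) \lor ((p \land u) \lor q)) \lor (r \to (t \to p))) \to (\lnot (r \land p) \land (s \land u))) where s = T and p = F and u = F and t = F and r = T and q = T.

F

s \to q = T \to T = T
u \to t = F \to F = T
(s \to q) \to (u \to t) = T \to T = T
q \land ((s \to q) \to (u \to t)) = T \land T = T
p \lor u = F \lor F = F
\lnot (p \lor u) = \lnot F = T
p \land u = F \land F = F
(p \land u) \lor q = F \lor T = T
\lnot (p \lor u) \lor ((p \land u) \lor q) = T \lor T = T
\lnot (\lnot (p \lor u) \lor ((p \land u) \lor q)) = \lnot T = F
t \to p = F \to F = T
r \to (t \to p) = T \to T = T
\lnot (\lnot (p \lor u) \lor ((p \land u) \lor q)) \lor (r \to (t \to p)) = F \lor T = T
r \land p = T \land F = F
\lnot (r \land p) = \lnot F = T
s \land u = T \land F = F
\lnot (r \land p) \land (s \land u) = T \land F = F
(\lnot (\lnot (p \lor u) \lor ((p \land u) \lor q)) \lor (r \to (t \to p))) \to (\lnot (r \land p) \land (s \land u)) = T \to F = F
(q \land ((s \to q) \to (u \to t))) \to ((\lnot (\lnot (p \lor u) \lor ((p \land u) \lor q)) \lor (r \to (t \to p))) \to (\lnot (r \land p) \land (s \land u))) = T \to F = F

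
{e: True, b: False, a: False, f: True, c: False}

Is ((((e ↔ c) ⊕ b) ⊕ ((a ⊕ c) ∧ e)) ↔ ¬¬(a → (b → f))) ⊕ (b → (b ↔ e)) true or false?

e ↔ c = True ↔ False = False
(e ↔ c) ⊕ b = False ⊕ False = False
a ⊕ c = False ⊕ False = False
(a ⊕ c) ∧ e = False ∧ True = False
((e ↔ c) ⊕ b) ⊕ ((a ⊕ c) ∧ e) = False ⊕ False = False
b → f = False → True = True
a → (b → f) = False → True = True
¬(a → (b → f)) = ¬True = False
¬¬(a → (b → f)) = ¬False = True
(((e ↔ c) ⊕ b) ⊕ ((a ⊕ c) ∧ e)) ↔ ¬¬(a → (b → f)) = False ↔ True = False
b ↔ e = False ↔ True = False
b → (b ↔ e) = False → False = True
((((e ↔ c) ⊕ b) ⊕ ((a ⊕ c) ∧ e)) ↔ ¬¬(a → (b → f))) ⊕ (b → (b ↔ e)) = False ⊕ True = True

True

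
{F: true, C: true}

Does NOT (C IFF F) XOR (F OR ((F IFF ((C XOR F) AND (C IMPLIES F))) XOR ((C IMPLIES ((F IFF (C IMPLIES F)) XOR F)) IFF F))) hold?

Substituting F=true, C=true:
C IFF F = true IFF true = true
NOT (C IFF F) = NOT true = false
C XOR F = true XOR true = false
C IMPLIES F = true IMPLIES true = true
(C XOR F) AND (C IMPLIES F) = false AND true = false
F IFF ((C XOR F) AND (C IMPLIES F)) = true IFF false = false
C IMPLIES F = true IMPLIES true = true
F IFF (C IMPLIES F) = true IFF true = true
(F IFF (C IMPLIES F)) XOR F = true XOR true = false
C IMPLIES ((F IFF (C IMPLIES F)) XOR F) = true IMPLIES false = false
(C IMPLIES ((F IFF (C IMPLIES F)) XOR F)) IFF F = false IFF true = false
(F IFF ((C XOR F) AND (C IMPLIES F))) XOR ((C IMPLIES ((F IFF (C IMPLIES F)) XOR F)) IFF F) = false XOR false = false
F OR ((F IFF ((C XOR F) AND (C IMPLIES F))) XOR ((C IMPLIES ((F IFF (C IMPLIES F)) XOR F)) IFF F)) = true OR false = true
NOT (C IFF F) XOR (F OR ((F IFF ((C XOR F) AND (C IMPLIES F))) XOR ((C IMPLIES ((F IFF (C IMPLIES F)) XOR F)) IFF F))) = false XOR true = true

true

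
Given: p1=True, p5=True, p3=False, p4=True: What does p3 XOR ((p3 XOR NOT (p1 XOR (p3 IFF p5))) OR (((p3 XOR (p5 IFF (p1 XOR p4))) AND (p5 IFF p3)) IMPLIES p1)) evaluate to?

Substituting p1=True, p5=True, p3=False, p4=True:
p3 IFF p5 = False IFF True = False
p1 XOR (p3 IFF p5) = True XOR False = True
NOT (p1 XOR (p3 IFF p5)) = NOT True = False
p3 XOR NOT (p1 XOR (p3 IFF p5)) = False XOR False = False
p1 XOR p4 = True XOR True = False
p5 IFF (p1 XOR p4) = True IFF False = False
p3 XOR (p5 IFF (p1 XOR p4)) = False XOR False = False
p5 IFF p3 = True IFF False = False
(p3 XOR (p5 IFF (p1 XOR p4))) AND (p5 IFF p3) = False AND False = False
((p3 XOR (p5 IFF (p1 XOR p4))) AND (p5 IFF p3)) IMPLIES p1 = False IMPLIES True = True
(p3 XOR NOT (p1 XOR (p3 IFF p5))) OR (((p3 XOR (p5 IFF (p1 XOR p4))) AND (p5 IFF p3)) IMPLIES p1) = False OR True = True
p3 XOR ((p3 XOR NOT (p1 XOR (p3 IFF p5))) OR (((p3 XOR (p5 IFF (p1 XOR p4))) AND (p5 IFF p3)) IMPLIES p1)) = False XOR True = True

True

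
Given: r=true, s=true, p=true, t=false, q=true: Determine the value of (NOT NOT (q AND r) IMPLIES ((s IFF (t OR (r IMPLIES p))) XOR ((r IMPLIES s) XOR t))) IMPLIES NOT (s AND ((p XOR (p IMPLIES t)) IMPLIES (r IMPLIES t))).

true

q AND r = true AND true = true
NOT (q AND r) = NOT true = false
NOT NOT (q AND r) = NOT false = true
r IMPLIES p = true IMPLIES true = true
t OR (r IMPLIES p) = false OR true = true
s IFF (t OR (r IMPLIES p)) = true IFF true = true
r IMPLIES s = true IMPLIES true = true
(r IMPLIES s) XOR t = true XOR false = true
(s IFF (t OR (r IMPLIES p))) XOR ((r IMPLIES s) XOR t) = true XOR true = false
NOT NOT (q AND r) IMPLIES ((s IFF (t OR (r IMPLIES p))) XOR ((r IMPLIES s) XOR t)) = true IMPLIES false = false
p IMPLIES t = true IMPLIES false = false
p XOR (p IMPLIES t) = true XOR false = true
r IMPLIES t = true IMPLIES false = false
(p XOR (p IMPLIES t)) IMPLIES (r IMPLIES t) = true IMPLIES false = false
s AND ((p XOR (p IMPLIES t)) IMPLIES (r IMPLIES t)) = true AND false = false
NOT (s AND ((p XOR (p IMPLIES t)) IMPLIES (r IMPLIES t))) = NOT false = true
(NOT NOT (q AND r) IMPLIES ((s IFF (t OR (r IMPLIES p))) XOR ((r IMPLIES s) XOR t))) IMPLIES NOT (s AND ((p XOR (p IMPLIES t)) IMPLIES (r IMPLIES t))) = false IMPLIES true = true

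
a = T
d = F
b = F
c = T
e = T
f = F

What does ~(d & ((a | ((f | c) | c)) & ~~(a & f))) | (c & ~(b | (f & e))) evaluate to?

T

Substituting a=T, d=F, b=F, c=T, e=T, f=F:
f | c = F | T = T
(f | c) | c = T | T = T
a | ((f | c) | c) = T | T = T
a & f = T & F = F
~(a & f) = ~F = T
~~(a & f) = ~T = F
(a | ((f | c) | c)) & ~~(a & f) = T & F = F
d & ((a | ((f | c) | c)) & ~~(a & f)) = F & F = F
~(d & ((a | ((f | c) | c)) & ~~(a & f))) = ~F = T
f & e = F & T = F
b | (f & e) = F | F = F
~(b | (f & e)) = ~F = T
c & ~(b | (f & e)) = T & T = T
~(d & ((a | ((f | c) | c)) & ~~(a & f))) | (c & ~(b | (f & e))) = T | T = T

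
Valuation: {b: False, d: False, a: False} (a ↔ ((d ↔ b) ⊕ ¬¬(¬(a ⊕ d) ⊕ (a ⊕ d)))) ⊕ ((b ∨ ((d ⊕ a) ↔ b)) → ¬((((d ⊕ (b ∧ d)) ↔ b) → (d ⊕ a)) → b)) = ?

True

Substituting b=False, d=False, a=False:
d ↔ b = False ↔ False = True
a ⊕ d = False ⊕ False = False
¬(a ⊕ d) = ¬False = True
a ⊕ d = False ⊕ False = False
¬(a ⊕ d) ⊕ (a ⊕ d) = True ⊕ False = True
¬(¬(a ⊕ d) ⊕ (a ⊕ d)) = ¬True = False
¬¬(¬(a ⊕ d) ⊕ (a ⊕ d)) = ¬False = True
(d ↔ b) ⊕ ¬¬(¬(a ⊕ d) ⊕ (a ⊕ d)) = True ⊕ True = False
a ↔ ((d ↔ b) ⊕ ¬¬(¬(a ⊕ d) ⊕ (a ⊕ d))) = False ↔ False = True
d ⊕ a = False ⊕ False = False
(d ⊕ a) ↔ b = False ↔ False = True
b ∨ ((d ⊕ a) ↔ b) = False ∨ True = True
b ∧ d = False ∧ False = False
d ⊕ (b ∧ d) = False ⊕ False = False
(d ⊕ (b ∧ d)) ↔ b = False ↔ False = True
d ⊕ a = False ⊕ False = False
((d ⊕ (b ∧ d)) ↔ b) → (d ⊕ a) = True → False = False
(((d ⊕ (b ∧ d)) ↔ b) → (d ⊕ a)) → b = False → False = True
¬((((d ⊕ (b ∧ d)) ↔ b) → (d ⊕ a)) → b) = ¬True = False
(b ∨ ((d ⊕ a) ↔ b)) → ¬((((d ⊕ (b ∧ d)) ↔ b) → (d ⊕ a)) → b) = True → False = False
(a ↔ ((d ↔ b) ⊕ ¬¬(¬(a ⊕ d) ⊕ (a ⊕ d)))) ⊕ ((b ∨ ((d ⊕ a) ↔ b)) → ¬((((d ⊕ (b ∧ d)) ↔ b) → (d ⊕ a)) → b)) = True ⊕ False = True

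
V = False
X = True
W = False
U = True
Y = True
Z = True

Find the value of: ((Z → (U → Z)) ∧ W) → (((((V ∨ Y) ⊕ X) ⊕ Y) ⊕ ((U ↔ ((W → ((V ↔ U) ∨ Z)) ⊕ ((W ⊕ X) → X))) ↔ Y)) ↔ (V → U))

U → Z = True → True = True
Z → (U → Z) = True → True = True
(Z → (U → Z)) ∧ W = True ∧ False = False
V ∨ Y = False ∨ True = True
(V ∨ Y) ⊕ X = True ⊕ True = False
((V ∨ Y) ⊕ X) ⊕ Y = False ⊕ True = True
V ↔ U = False ↔ True = False
(V ↔ U) ∨ Z = False ∨ True = True
W → ((V ↔ U) ∨ Z) = False → True = True
W ⊕ X = False ⊕ True = True
(W ⊕ X) → X = True → True = True
(W → ((V ↔ U) ∨ Z)) ⊕ ((W ⊕ X) → X) = True ⊕ True = False
U ↔ ((W → ((V ↔ U) ∨ Z)) ⊕ ((W ⊕ X) → X)) = True ↔ False = False
(U ↔ ((W → ((V ↔ U) ∨ Z)) ⊕ ((W ⊕ X) → X))) ↔ Y = False ↔ True = False
(((V ∨ Y) ⊕ X) ⊕ Y) ⊕ ((U ↔ ((W → ((V ↔ U) ∨ Z)) ⊕ ((W ⊕ X) → X))) ↔ Y) = True ⊕ False = True
V → U = False → True = True
((((V ∨ Y) ⊕ X) ⊕ Y) ⊕ ((U ↔ ((W → ((V ↔ U) ∨ Z)) ⊕ ((W ⊕ X) → X))) ↔ Y)) ↔ (V → U) = True ↔ True = True
((Z → (U → Z)) ∧ W) → (((((V ∨ Y) ⊕ X) ⊕ Y) ⊕ ((U ↔ ((W → ((V ↔ U) ∨ Z)) ⊕ ((W ⊕ X) → X))) ↔ Y)) ↔ (V → U)) = False → True = True

True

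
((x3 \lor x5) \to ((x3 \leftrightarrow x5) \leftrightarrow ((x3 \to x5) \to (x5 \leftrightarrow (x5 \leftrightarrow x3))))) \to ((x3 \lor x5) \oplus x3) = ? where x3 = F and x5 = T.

T

Substituting x3=F, x5=T:
x3 \lor x5 = F \lor T = T
x3 \leftrightarrow x5 = F \leftrightarrow T = F
x3 \to x5 = F \to T = T
x5 \leftrightarrow x3 = T \leftrightarrow F = F
x5 \leftrightarrow (x5 \leftrightarrow x3) = T \leftrightarrow F = F
(x3 \to x5) \to (x5 \leftrightarrow (x5 \leftrightarrow x3)) = T \to F = F
(x3 \leftrightarrow x5) \leftrightarrow ((x3 \to x5) \to (x5 \leftrightarrow (x5 \leftrightarrow x3))) = F \leftrightarrow F = T
(x3 \lor x5) \to ((x3 \leftrightarrow x5) \leftrightarrow ((x3 \to x5) \to (x5 \leftrightarrow (x5 \leftrightarrow x3)))) = T \to T = T
x3 \lor x5 = F \lor T = T
(x3 \lor x5) \oplus x3 = T \oplus F = T
((x3 \lor x5) \to ((x3 \leftrightarrow x5) \leftrightarrow ((x3 \to x5) \to (x5 \leftrightarrow (x5 \leftrightarrow x3))))) \to ((x3 \lor x5) \oplus x3) = T \to T = T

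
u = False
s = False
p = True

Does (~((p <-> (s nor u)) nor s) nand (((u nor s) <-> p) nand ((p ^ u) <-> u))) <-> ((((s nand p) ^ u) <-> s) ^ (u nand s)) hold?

Substituting u=False, s=False, p=True:
s nor u = False nor False = True
p <-> (s nor u) = True <-> True = True
(p <-> (s nor u)) nor s = True nor False = False
~((p <-> (s nor u)) nor s) = ~False = True
u nor s = False nor False = True
(u nor s) <-> p = True <-> True = True
p ^ u = True ^ False = True
(p ^ u) <-> u = True <-> False = False
((u nor s) <-> p) nand ((p ^ u) <-> u) = True nand False = True
~((p <-> (s nor u)) nor s) nand (((u nor s) <-> p) nand ((p ^ u) <-> u)) = True nand True = False
s nand p = False nand True = True
(s nand p) ^ u = True ^ False = True
((s nand p) ^ u) <-> s = True <-> False = False
u nand s = False nand False = True
(((s nand p) ^ u) <-> s) ^ (u nand s) = False ^ True = True
(~((p <-> (s nor u)) nor s) nand (((u nor s) <-> p) nand ((p ^ u) <-> u))) <-> ((((s nand p) ^ u) <-> s) ^ (u nand s)) = False <-> True = False

False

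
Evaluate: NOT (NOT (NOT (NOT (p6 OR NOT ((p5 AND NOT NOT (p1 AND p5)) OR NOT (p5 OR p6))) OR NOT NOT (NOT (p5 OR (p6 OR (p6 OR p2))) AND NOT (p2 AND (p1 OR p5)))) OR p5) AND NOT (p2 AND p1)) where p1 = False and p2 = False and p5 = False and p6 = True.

p1 AND p5 = False AND False = False
NOT (p1 AND p5) = NOT False = True
NOT NOT (p1 AND p5) = NOT True = False
p5 AND NOT NOT (p1 AND p5) = False AND False = False
p5 OR p6 = False OR True = True
NOT (p5 OR p6) = NOT True = False
(p5 AND NOT NOT (p1 AND p5)) OR NOT (p5 OR p6) = False OR False = False
NOT ((p5 AND NOT NOT (p1 AND p5)) OR NOT (p5 OR p6)) = NOT False = True
p6 OR NOT ((p5 AND NOT NOT (p1 AND p5)) OR NOT (p5 OR p6)) = True OR True = True
NOT (p6 OR NOT ((p5 AND NOT NOT (p1 AND p5)) OR NOT (p5 OR p6))) = NOT True = False
p6 OR p2 = True OR False = True
p6 OR (p6 OR p2) = True OR True = True
p5 OR (p6 OR (p6 OR p2)) = False OR True = True
NOT (p5 OR (p6 OR (p6 OR p2))) = NOT True = False
p1 OR p5 = False OR False = False
p2 AND (p1 OR p5) = False AND False = False
NOT (p2 AND (p1 OR p5)) = NOT False = True
NOT (p5 OR (p6 OR (p6 OR p2))) AND NOT (p2 AND (p1 OR p5)) = False AND True = False
NOT (NOT (p5 OR (p6 OR (p6 OR p2))) AND NOT (p2 AND (p1 OR p5))) = NOT False = True
NOT NOT (NOT (p5 OR (p6 OR (p6 OR p2))) AND NOT (p2 AND (p1 OR p5))) = NOT True = False
NOT (p6 OR NOT ((p5 AND NOT NOT (p1 AND p5)) OR NOT (p5 OR p6))) OR NOT NOT (NOT (p5 OR (p6 OR (p6 OR p2))) AND NOT (p2 AND (p1 OR p5))) = False OR False = False
NOT (NOT (p6 OR NOT ((p5 AND NOT NOT (p1 AND p5)) OR NOT (p5 OR p6))) OR NOT NOT (NOT (p5 OR (p6 OR (p6 OR p2))) AND NOT (p2 AND (p1 OR p5)))) = NOT False = True
NOT (NOT (p6 OR NOT ((p5 AND NOT NOT (p1 AND p5)) OR NOT (p5 OR p6))) OR NOT NOT (NOT (p5 OR (p6 OR (p6 OR p2))) AND NOT (p2 AND (p1 OR p5)))) OR p5 = True OR False = True
NOT (NOT (NOT (p6 OR NOT ((p5 AND NOT NOT (p1 AND p5)) OR NOT (p5 OR p6))) OR NOT NOT (NOT (p5 OR (p6 OR (p6 OR p2))) AND NOT (p2 AND (p1 OR p5)))) OR p5) = NOT True = False
p2 AND p1 = False AND False = False
NOT (p2 AND p1) = NOT False = True
NOT (NOT (NOT (p6 OR NOT ((p5 AND NOT NOT (p1 AND p5)) OR NOT (p5 OR p6))) OR NOT NOT (NOT (p5 OR (p6 OR (p6 OR p2))) AND NOT (p2 AND (p1 OR p5)))) OR p5) AND NOT (p2 AND p1) = False AND True = False
NOT (NOT (NOT (NOT (p6 OR NOT ((p5 AND NOT NOT (p1 AND p5)) OR NOT (p5 OR p6))) OR NOT NOT (NOT (p5 OR (p6 OR (p6 OR p2))) AND NOT (p2 AND (p1 OR p5)))) OR p5) AND NOT (p2 AND p1)) = NOT False = True

True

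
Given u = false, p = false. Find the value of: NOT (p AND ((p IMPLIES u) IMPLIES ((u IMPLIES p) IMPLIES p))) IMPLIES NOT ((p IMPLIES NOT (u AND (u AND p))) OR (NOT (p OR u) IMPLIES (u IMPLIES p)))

false

p IMPLIES u = false IMPLIES false = true
u IMPLIES p = false IMPLIES false = true
(u IMPLIES p) IMPLIES p = true IMPLIES false = false
(p IMPLIES u) IMPLIES ((u IMPLIES p) IMPLIES p) = true IMPLIES false = false
p AND ((p IMPLIES u) IMPLIES ((u IMPLIES p) IMPLIES p)) = false AND false = false
NOT (p AND ((p IMPLIES u) IMPLIES ((u IMPLIES p) IMPLIES p))) = NOT false = true
u AND p = false AND false = false
u AND (u AND p) = false AND false = false
NOT (u AND (u AND p)) = NOT false = true
p IMPLIES NOT (u AND (u AND p)) = false IMPLIES true = true
p OR u = false OR false = false
NOT (p OR u) = NOT false = true
u IMPLIES p = false IMPLIES false = true
NOT (p OR u) IMPLIES (u IMPLIES p) = true IMPLIES true = true
(p IMPLIES NOT (u AND (u AND p))) OR (NOT (p OR u) IMPLIES (u IMPLIES p)) = true OR true = true
NOT ((p IMPLIES NOT (u AND (u AND p))) OR (NOT (p OR u) IMPLIES (u IMPLIES p))) = NOT true = false
NOT (p AND ((p IMPLIES u) IMPLIES ((u IMPLIES p) IMPLIES p))) IMPLIES NOT ((p IMPLIES NOT (u AND (u AND p))) OR (NOT (p OR u) IMPLIES (u IMPLIES p))) = true IMPLIES false = false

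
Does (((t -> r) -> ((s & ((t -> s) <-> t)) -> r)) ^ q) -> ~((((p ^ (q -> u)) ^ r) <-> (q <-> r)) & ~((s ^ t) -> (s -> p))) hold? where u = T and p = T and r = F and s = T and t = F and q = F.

T

t -> r = F -> F = T
t -> s = F -> T = T
(t -> s) <-> t = T <-> F = F
s & ((t -> s) <-> t) = T & F = F
(s & ((t -> s) <-> t)) -> r = F -> F = T
(t -> r) -> ((s & ((t -> s) <-> t)) -> r) = T -> T = T
((t -> r) -> ((s & ((t -> s) <-> t)) -> r)) ^ q = T ^ F = T
q -> u = F -> T = T
p ^ (q -> u) = T ^ T = F
(p ^ (q -> u)) ^ r = F ^ F = F
q <-> r = F <-> F = T
((p ^ (q -> u)) ^ r) <-> (q <-> r) = F <-> T = F
s ^ t = T ^ F = T
s -> p = T -> T = T
(s ^ t) -> (s -> p) = T -> T = T
~((s ^ t) -> (s -> p)) = ~T = F
(((p ^ (q -> u)) ^ r) <-> (q <-> r)) & ~((s ^ t) -> (s -> p)) = F & F = F
~((((p ^ (q -> u)) ^ r) <-> (q <-> r)) & ~((s ^ t) -> (s -> p))) = ~F = T
(((t -> r) -> ((s & ((t -> s) <-> t)) -> r)) ^ q) -> ~((((p ^ (q -> u)) ^ r) <-> (q <-> r)) & ~((s ^ t) -> (s -> p))) = T -> T = T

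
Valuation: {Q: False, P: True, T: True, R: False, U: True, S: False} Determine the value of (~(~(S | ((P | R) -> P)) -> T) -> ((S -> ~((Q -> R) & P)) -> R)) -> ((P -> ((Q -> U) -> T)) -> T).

Substituting Q=False, P=True, T=True, R=False, U=True, S=False:
P | R = True | False = True
(P | R) -> P = True -> True = True
S | ((P | R) -> P) = False | True = True
~(S | ((P | R) -> P)) = ~True = False
~(S | ((P | R) -> P)) -> T = False -> True = True
~(~(S | ((P | R) -> P)) -> T) = ~True = False
Q -> R = False -> False = True
(Q -> R) & P = True & True = True
~((Q -> R) & P) = ~True = False
S -> ~((Q -> R) & P) = False -> False = True
(S -> ~((Q -> R) & P)) -> R = True -> False = False
~(~(S | ((P | R) -> P)) -> T) -> ((S -> ~((Q -> R) & P)) -> R) = False -> False = True
Q -> U = False -> True = True
(Q -> U) -> T = True -> True = True
P -> ((Q -> U) -> T) = True -> True = True
(P -> ((Q -> U) -> T)) -> T = True -> True = True
(~(~(S | ((P | R) -> P)) -> T) -> ((S -> ~((Q -> R) & P)) -> R)) -> ((P -> ((Q -> U) -> T)) -> T) = True -> True = True

True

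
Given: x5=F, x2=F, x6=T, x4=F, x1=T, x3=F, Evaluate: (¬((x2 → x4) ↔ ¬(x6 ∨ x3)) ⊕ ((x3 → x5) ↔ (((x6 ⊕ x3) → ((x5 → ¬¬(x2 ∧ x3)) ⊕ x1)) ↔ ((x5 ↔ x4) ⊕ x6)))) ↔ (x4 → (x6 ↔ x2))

F

x2 → x4 = F → F = T
x6 ∨ x3 = T ∨ F = T
¬(x6 ∨ x3) = ¬T = F
(x2 → x4) ↔ ¬(x6 ∨ x3) = T ↔ F = F
¬((x2 → x4) ↔ ¬(x6 ∨ x3)) = ¬F = T
x3 → x5 = F → F = T
x6 ⊕ x3 = T ⊕ F = T
x2 ∧ x3 = F ∧ F = F
¬(x2 ∧ x3) = ¬F = T
¬¬(x2 ∧ x3) = ¬T = F
x5 → ¬¬(x2 ∧ x3) = F → F = T
(x5 → ¬¬(x2 ∧ x3)) ⊕ x1 = T ⊕ T = F
(x6 ⊕ x3) → ((x5 → ¬¬(x2 ∧ x3)) ⊕ x1) = T → F = F
x5 ↔ x4 = F ↔ F = T
(x5 ↔ x4) ⊕ x6 = T ⊕ T = F
((x6 ⊕ x3) → ((x5 → ¬¬(x2 ∧ x3)) ⊕ x1)) ↔ ((x5 ↔ x4) ⊕ x6) = F ↔ F = T
(x3 → x5) ↔ (((x6 ⊕ x3) → ((x5 → ¬¬(x2 ∧ x3)) ⊕ x1)) ↔ ((x5 ↔ x4) ⊕ x6)) = T ↔ T = T
¬((x2 → x4) ↔ ¬(x6 ∨ x3)) ⊕ ((x3 → x5) ↔ (((x6 ⊕ x3) → ((x5 → ¬¬(x2 ∧ x3)) ⊕ x1)) ↔ ((x5 ↔ x4) ⊕ x6))) = T ⊕ T = F
x6 ↔ x2 = T ↔ F = F
x4 → (x6 ↔ x2) = F → F = T
(¬((x2 → x4) ↔ ¬(x6 ∨ x3)) ⊕ ((x3 → x5) ↔ (((x6 ⊕ x3) → ((x5 → ¬¬(x2 ∧ x3)) ⊕ x1)) ↔ ((x5 ↔ x4) ⊕ x6)))) ↔ (x4 → (x6 ↔ x2)) = F ↔ T = F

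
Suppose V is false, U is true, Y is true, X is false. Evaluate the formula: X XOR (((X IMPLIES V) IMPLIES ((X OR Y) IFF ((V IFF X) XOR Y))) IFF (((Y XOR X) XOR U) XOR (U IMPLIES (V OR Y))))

X IMPLIES V = False IMPLIES False = True
X OR Y = False OR True = True
V IFF X = False IFF False = True
(V IFF X) XOR Y = True XOR True = False
(X OR Y) IFF ((V IFF X) XOR Y) = True IFF False = False
(X IMPLIES V) IMPLIES ((X OR Y) IFF ((V IFF X) XOR Y)) = True IMPLIES False = False
Y XOR X = True XOR False = True
(Y XOR X) XOR U = True XOR True = False
V OR Y = False OR True = True
U IMPLIES (V OR Y) = True IMPLIES True = True
((Y XOR X) XOR U) XOR (U IMPLIES (V OR Y)) = False XOR True = True
((X IMPLIES V) IMPLIES ((X OR Y) IFF ((V IFF X) XOR Y))) IFF (((Y XOR X) XOR U) XOR (U IMPLIES (V OR Y))) = False IFF True = False
X XOR (((X IMPLIES V) IMPLIES ((X OR Y) IFF ((V IFF X) XOR Y))) IFF (((Y XOR X) XOR U) XOR (U IMPLIES (V OR Y)))) = False XOR False = False

False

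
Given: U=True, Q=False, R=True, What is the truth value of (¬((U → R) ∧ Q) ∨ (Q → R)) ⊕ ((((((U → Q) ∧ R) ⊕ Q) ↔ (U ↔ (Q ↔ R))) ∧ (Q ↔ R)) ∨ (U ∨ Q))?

False

Substituting U=True, Q=False, R=True:
U → R = True → True = True
(U → R) ∧ Q = True ∧ False = False
¬((U → R) ∧ Q) = ¬False = True
Q → R = False → True = True
¬((U → R) ∧ Q) ∨ (Q → R) = True ∨ True = True
U → Q = True → False = False
(U → Q) ∧ R = False ∧ True = False
((U → Q) ∧ R) ⊕ Q = False ⊕ False = False
Q ↔ R = False ↔ True = False
U ↔ (Q ↔ R) = True ↔ False = False
(((U → Q) ∧ R) ⊕ Q) ↔ (U ↔ (Q ↔ R)) = False ↔ False = True
Q ↔ R = False ↔ True = False
((((U → Q) ∧ R) ⊕ Q) ↔ (U ↔ (Q ↔ R))) ∧ (Q ↔ R) = True ∧ False = False
U ∨ Q = True ∨ False = True
(((((U → Q) ∧ R) ⊕ Q) ↔ (U ↔ (Q ↔ R))) ∧ (Q ↔ R)) ∨ (U ∨ Q) = False ∨ True = True
(¬((U → R) ∧ Q) ∨ (Q → R)) ⊕ ((((((U → Q) ∧ R) ⊕ Q) ↔ (U ↔ (Q ↔ R))) ∧ (Q ↔ R)) ∨ (U ∨ Q)) = True ⊕ True = False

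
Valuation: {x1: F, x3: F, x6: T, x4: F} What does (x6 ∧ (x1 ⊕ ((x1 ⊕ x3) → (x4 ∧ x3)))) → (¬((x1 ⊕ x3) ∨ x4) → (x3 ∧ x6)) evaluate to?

x1 ⊕ x3 = F ⊕ F = F
x4 ∧ x3 = F ∧ F = F
(x1 ⊕ x3) → (x4 ∧ x3) = F → F = T
x1 ⊕ ((x1 ⊕ x3) → (x4 ∧ x3)) = F ⊕ T = T
x6 ∧ (x1 ⊕ ((x1 ⊕ x3) → (x4 ∧ x3))) = T ∧ T = T
x1 ⊕ x3 = F ⊕ F = F
(x1 ⊕ x3) ∨ x4 = F ∨ F = F
¬((x1 ⊕ x3) ∨ x4) = ¬F = T
x3 ∧ x6 = F ∧ T = F
¬((x1 ⊕ x3) ∨ x4) → (x3 ∧ x6) = T → F = F
(x6 ∧ (x1 ⊕ ((x1 ⊕ x3) → (x4 ∧ x3)))) → (¬((x1 ⊕ x3) ∨ x4) → (x3 ∧ x6)) = T → F = F

F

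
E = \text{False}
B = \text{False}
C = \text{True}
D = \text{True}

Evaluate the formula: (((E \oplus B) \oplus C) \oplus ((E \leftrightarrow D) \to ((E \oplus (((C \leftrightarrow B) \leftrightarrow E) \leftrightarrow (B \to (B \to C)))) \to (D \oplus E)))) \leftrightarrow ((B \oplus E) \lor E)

E \oplus B = \text{False} \oplus \text{False} = \text{False}
(E \oplus B) \oplus C = \text{False} \oplus \text{True} = \text{True}
E \leftrightarrow D = \text{False} \leftrightarrow \text{True} = \text{False}
C \leftrightarrow B = \text{True} \leftrightarrow \text{False} = \text{False}
(C \leftrightarrow B) \leftrightarrow E = \text{False} \leftrightarrow \text{False} = \text{True}
B \to C = \text{False} \to \text{True} = \text{True}
B \to (B \to C) = \text{False} \to \text{True} = \text{True}
((C \leftrightarrow B) \leftrightarrow E) \leftrightarrow (B \to (B \to C)) = \text{True} \leftrightarrow \text{True} = \text{True}
E \oplus (((C \leftrightarrow B) \leftrightarrow E) \leftrightarrow (B \to (B \to C))) = \text{False} \oplus \text{True} = \text{True}
D \oplus E = \text{True} \oplus \text{False} = \text{True}
(E \oplus (((C \leftrightarrow B) \leftrightarrow E) \leftrightarrow (B \to (B \to C)))) \to (D \oplus E) = \text{True} \to \text{True} = \text{True}
(E \leftrightarrow D) \to ((E \oplus (((C \leftrightarrow B) \leftrightarrow E) \leftrightarrow (B \to (B \to C)))) \to (D \oplus E)) = \text{False} \to \text{True} = \text{True}
((E \oplus B) \oplus C) \oplus ((E \leftrightarrow D) \to ((E \oplus (((C \leftrightarrow B) \leftrightarrow E) \leftrightarrow (B \to (B \to C)))) \to (D \oplus E))) = \text{True} \oplus \text{True} = \text{False}
B \oplus E = \text{False} \oplus \text{False} = \text{False}
(B \oplus E) \lor E = \text{False} \lor \text{False} = \text{False}
(((E \oplus B) \oplus C) \oplus ((E \leftrightarrow D) \to ((E \oplus (((C \leftrightarrow B) \leftrightarrow E) \leftrightarrow (B \to (B \to C)))) \to (D \oplus E)))) \leftrightarrow ((B \oplus E) \lor E) = \text{False} \leftrightarrow \text{False} = \text{True}

\text{True}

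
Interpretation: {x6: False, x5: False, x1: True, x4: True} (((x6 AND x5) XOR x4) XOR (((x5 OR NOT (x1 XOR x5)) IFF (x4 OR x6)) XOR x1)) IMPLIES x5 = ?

Substituting x6=False, x5=False, x1=True, x4=True:
x6 AND x5 = False AND False = False
(x6 AND x5) XOR x4 = False XOR True = True
x1 XOR x5 = True XOR False = True
NOT (x1 XOR x5) = NOT True = False
x5 OR NOT (x1 XOR x5) = False OR False = False
x4 OR x6 = True OR False = True
(x5 OR NOT (x1 XOR x5)) IFF (x4 OR x6) = False IFF True = False
((x5 OR NOT (x1 XOR x5)) IFF (x4 OR x6)) XOR x1 = False XOR True = True
((x6 AND x5) XOR x4) XOR (((x5 OR NOT (x1 XOR x5)) IFF (x4 OR x6)) XOR x1) = True XOR True = False
(((x6 AND x5) XOR x4) XOR (((x5 OR NOT (x1 XOR x5)) IFF (x4 OR x6)) XOR x1)) IMPLIES x5 = False IMPLIES False = True

True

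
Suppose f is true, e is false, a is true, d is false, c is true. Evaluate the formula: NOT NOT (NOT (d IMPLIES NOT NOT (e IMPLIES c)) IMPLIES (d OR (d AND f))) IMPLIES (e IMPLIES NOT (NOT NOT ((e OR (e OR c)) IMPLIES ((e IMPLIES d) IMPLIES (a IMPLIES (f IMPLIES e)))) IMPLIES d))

e IMPLIES c = F IMPLIES T = T
NOT (e IMPLIES c) = NOT T = F
NOT NOT (e IMPLIES c) = NOT F = T
d IMPLIES NOT NOT (e IMPLIES c) = F IMPLIES T = T
NOT (d IMPLIES NOT NOT (e IMPLIES c)) = NOT T = F
d AND f = F AND T = F
d OR (d AND f) = F OR F = F
NOT (d IMPLIES NOT NOT (e IMPLIES c)) IMPLIES (d OR (d AND f)) = F IMPLIES F = T
NOT (NOT (d IMPLIES NOT NOT (e IMPLIES c)) IMPLIES (d OR (d AND f))) = NOT T = F
NOT NOT (NOT (d IMPLIES NOT NOT (e IMPLIES c)) IMPLIES (d OR (d AND f))) = NOT F = T
e OR c = F OR T = T
e OR (e OR c) = F OR T = T
e IMPLIES d = F IMPLIES F = T
f IMPLIES e = T IMPLIES F = F
a IMPLIES (f IMPLIES e) = T IMPLIES F = F
(e IMPLIES d) IMPLIES (a IMPLIES (f IMPLIES e)) = T IMPLIES F = F
(e OR (e OR c)) IMPLIES ((e IMPLIES d) IMPLIES (a IMPLIES (f IMPLIES e))) = T IMPLIES F = F
NOT ((e OR (e OR c)) IMPLIES ((e IMPLIES d) IMPLIES (a IMPLIES (f IMPLIES e)))) = NOT F = T
NOT NOT ((e OR (e OR c)) IMPLIES ((e IMPLIES d) IMPLIES (a IMPLIES (f IMPLIES e)))) = NOT T = F
NOT NOT ((e OR (e OR c)) IMPLIES ((e IMPLIES d) IMPLIES (a IMPLIES (f IMPLIES e)))) IMPLIES d = F IMPLIES F = T
NOT (NOT NOT ((e OR (e OR c)) IMPLIES ((e IMPLIES d) IMPLIES (a IMPLIES (f IMPLIES e)))) IMPLIES d) = NOT T = F
e IMPLIES NOT (NOT NOT ((e OR (e OR c)) IMPLIES ((e IMPLIES d) IMPLIES (a IMPLIES (f IMPLIES e)))) IMPLIES d) = F IMPLIES F = T
NOT NOT (NOT (d IMPLIES NOT NOT (e IMPLIES c)) IMPLIES (d OR (d AND f))) IMPLIES (e IMPLIES NOT (NOT NOT ((e OR (e OR c)) IMPLIES ((e IMPLIES d) IMPLIES (a IMPLIES (f IMPLIES e)))) IMPLIES d)) = T IMPLIES T = T

T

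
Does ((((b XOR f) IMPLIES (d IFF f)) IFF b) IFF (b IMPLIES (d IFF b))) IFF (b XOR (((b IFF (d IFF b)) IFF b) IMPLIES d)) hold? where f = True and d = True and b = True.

False

Substituting f=True, d=True, b=True:
b XOR f = True XOR True = False
d IFF f = True IFF True = True
(b XOR f) IMPLIES (d IFF f) = False IMPLIES True = True
((b XOR f) IMPLIES (d IFF f)) IFF b = True IFF True = True
d IFF b = True IFF True = True
b IMPLIES (d IFF b) = True IMPLIES True = True
(((b XOR f) IMPLIES (d IFF f)) IFF b) IFF (b IMPLIES (d IFF b)) = True IFF True = True
d IFF b = True IFF True = True
b IFF (d IFF b) = True IFF True = True
(b IFF (d IFF b)) IFF b = True IFF True = True
((b IFF (d IFF b)) IFF b) IMPLIES d = True IMPLIES True = True
b XOR (((b IFF (d IFF b)) IFF b) IMPLIES d) = True XOR True = False
((((b XOR f) IMPLIES (d IFF f)) IFF b) IFF (b IMPLIES (d IFF b))) IFF (b XOR (((b IFF (d IFF b)) IFF b) IMPLIES d)) = True IFF False = False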